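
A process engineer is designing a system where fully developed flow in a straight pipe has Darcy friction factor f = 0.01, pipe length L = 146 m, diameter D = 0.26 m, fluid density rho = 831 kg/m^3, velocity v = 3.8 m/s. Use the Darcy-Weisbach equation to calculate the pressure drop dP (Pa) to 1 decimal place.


dP = f * (L/D) * (rho*v^2/2)
dP = 0.01 * (146/0.26) * (831*3.8^2/2)
L/D = 561.53846154
rho*v^2/2 = 831*14.44/2 = 5999.82
dP = 0.01 * 561.53846154 * 5999.82
dP = 33691.3 Pa


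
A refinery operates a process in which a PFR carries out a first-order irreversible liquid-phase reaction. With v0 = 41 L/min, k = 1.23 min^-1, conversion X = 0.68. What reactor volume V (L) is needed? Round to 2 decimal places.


V = (v0/k) * ln(1/(1-X))
V = (41/1.23) * ln(1/(1-0.68))
V = 33.333333 * ln(3.125)
V = 33.333333 * 1.139434
V = 37.98 L


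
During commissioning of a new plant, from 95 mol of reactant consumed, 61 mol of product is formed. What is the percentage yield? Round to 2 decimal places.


Yield = (moles product / moles consumed) * 100%
Yield = (61 / 95) * 100
Yield = 0.6421 * 100
Yield = 64.21%


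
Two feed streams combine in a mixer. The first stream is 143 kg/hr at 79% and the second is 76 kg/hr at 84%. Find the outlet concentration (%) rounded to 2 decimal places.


Mass balance on solute: F1*x1 + F2*x2 = F3*x3
F3 = F1 + F2 = 143 + 76 = 219 kg/hr
x3 = (F1*x1 + F2*x2)/F3
x3 = (143*0.79 + 76*0.84) / 219
x3 = 80.74%


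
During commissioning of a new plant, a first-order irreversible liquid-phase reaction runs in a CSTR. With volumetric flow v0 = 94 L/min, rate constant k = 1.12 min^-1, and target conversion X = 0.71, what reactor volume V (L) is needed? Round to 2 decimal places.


V = v0 * X / (k * (1 - X))
V = 94 * 0.71 / (1.12 * (1 - 0.71))
V = 66.74 / (1.12 * 0.29)
V = 66.74 / 0.3248
V = 205.48 L


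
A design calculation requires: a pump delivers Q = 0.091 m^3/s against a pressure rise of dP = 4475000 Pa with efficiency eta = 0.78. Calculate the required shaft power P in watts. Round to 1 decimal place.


P = Q * dP / eta
P = 0.091 * 4475000 / 0.78
P = 407225.0 / 0.78
P = 522083.3 W


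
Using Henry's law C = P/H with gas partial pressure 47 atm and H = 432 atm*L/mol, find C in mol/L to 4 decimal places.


C = P / H
C = 47 / 432
C = 0.1088 mol/L


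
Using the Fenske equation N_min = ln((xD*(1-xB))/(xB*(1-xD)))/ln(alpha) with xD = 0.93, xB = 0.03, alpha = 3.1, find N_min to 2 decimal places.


N_min = ln((xD*(1-xB))/(xB*(1-xD))) / ln(alpha)
Numerator inside ln: 0.9021 / 0.0021 = 429.571429
ln(429.571429) = 6.062788
ln(alpha) = ln(3.1) = 1.131402
N_min = 6.062788 / 1.131402 = 5.36


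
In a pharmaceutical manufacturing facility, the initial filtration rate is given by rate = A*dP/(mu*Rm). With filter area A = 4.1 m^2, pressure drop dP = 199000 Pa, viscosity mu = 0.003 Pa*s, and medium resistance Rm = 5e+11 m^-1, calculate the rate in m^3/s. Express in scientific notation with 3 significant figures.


rate = A * dP / (mu * Rm)
rate = 4.1 * 199000 / (0.003 * 5e+11)
rate = 815900.0 / 1.500e+09
rate = 5.44e-04 m^3/s


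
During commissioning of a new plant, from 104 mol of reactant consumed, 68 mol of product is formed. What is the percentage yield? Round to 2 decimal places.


Yield = (moles product / moles consumed) * 100%
Yield = (68 / 104) * 100
Yield = 0.6538 * 100
Yield = 65.38%


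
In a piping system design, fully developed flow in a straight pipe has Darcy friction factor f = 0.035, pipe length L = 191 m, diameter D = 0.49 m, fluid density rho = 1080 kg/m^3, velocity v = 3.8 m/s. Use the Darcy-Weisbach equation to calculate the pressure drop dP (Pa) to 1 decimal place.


dP = f * (L/D) * (rho*v^2/2)
dP = 0.035 * (191/0.49) * (1080*3.8^2/2)
L/D = 389.79591837
rho*v^2/2 = 1080*14.44/2 = 7797.6
dP = 0.035 * 389.79591837 * 7797.6
dP = 106381.5 Pa


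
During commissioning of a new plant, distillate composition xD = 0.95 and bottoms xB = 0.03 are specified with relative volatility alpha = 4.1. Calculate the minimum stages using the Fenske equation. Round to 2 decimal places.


N_min = ln((xD*(1-xB))/(xB*(1-xD))) / ln(alpha)
Numerator inside ln: 0.9215 / 0.0015 = 614.333333
ln(614.333333) = 6.420538
ln(alpha) = ln(4.1) = 1.410987
N_min = 6.420538 / 1.410987 = 4.55


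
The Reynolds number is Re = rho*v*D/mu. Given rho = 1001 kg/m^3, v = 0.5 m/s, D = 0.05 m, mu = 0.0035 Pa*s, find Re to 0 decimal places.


Re = rho * v * D / mu
Re = 1001 * 0.5 * 0.05 / 0.0035
Re = 25.025 / 0.0035
Re = 7150


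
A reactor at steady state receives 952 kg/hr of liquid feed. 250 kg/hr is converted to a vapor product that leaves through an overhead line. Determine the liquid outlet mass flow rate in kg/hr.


Steady-state mass balance on the main outlet: F_out = F_in - F_removed
F_out = 952 - 250
F_out = 702 kg/hr


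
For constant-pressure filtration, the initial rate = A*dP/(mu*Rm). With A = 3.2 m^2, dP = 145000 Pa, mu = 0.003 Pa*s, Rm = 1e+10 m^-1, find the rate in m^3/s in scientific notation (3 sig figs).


rate = A * dP / (mu * Rm)
rate = 3.2 * 145000 / (0.003 * 1e+10)
rate = 464000.0 / 3.000e+07
rate = 1.55e-02 m^3/s


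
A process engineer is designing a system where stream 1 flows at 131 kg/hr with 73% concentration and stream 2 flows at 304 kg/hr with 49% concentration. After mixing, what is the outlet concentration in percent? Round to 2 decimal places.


Mass balance on solute: F1*x1 + F2*x2 = F3*x3
F3 = F1 + F2 = 131 + 304 = 435 kg/hr
x3 = (F1*x1 + F2*x2)/F3
x3 = (131*0.73 + 304*0.49) / 435
x3 = 56.23%


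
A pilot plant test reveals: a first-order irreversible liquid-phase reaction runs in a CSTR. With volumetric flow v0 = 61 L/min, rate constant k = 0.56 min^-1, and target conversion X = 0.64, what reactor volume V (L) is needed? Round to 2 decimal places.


V = v0 * X / (k * (1 - X))
V = 61 * 0.64 / (0.56 * (1 - 0.64))
V = 39.04 / (0.56 * 0.36)
V = 39.04 / 0.2016
V = 193.65 L


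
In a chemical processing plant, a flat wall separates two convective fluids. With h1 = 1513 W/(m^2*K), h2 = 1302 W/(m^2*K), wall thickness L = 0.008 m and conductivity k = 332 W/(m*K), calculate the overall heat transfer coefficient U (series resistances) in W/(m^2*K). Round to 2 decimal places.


1/U = 1/h1 + L/k + 1/h2
1/U = 1/1513 + 0.008/332 + 1/1302
1/U = 0.0006609385 + 2.40964e-05 + 0.0007680492
1/U = 0.0014530841
U = 688.19 W/(m^2*K)


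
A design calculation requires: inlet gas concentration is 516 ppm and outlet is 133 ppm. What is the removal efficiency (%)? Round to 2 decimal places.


Efficiency = (G_in - G_out) / G_in * 100%
Efficiency = (516 - 133) / 516 * 100
Efficiency = 383 / 516 * 100
Efficiency = 74.22%


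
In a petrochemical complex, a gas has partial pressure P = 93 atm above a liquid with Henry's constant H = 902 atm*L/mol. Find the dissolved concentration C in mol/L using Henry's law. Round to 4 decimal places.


C = P / H
C = 93 / 902
C = 0.1031 mol/L


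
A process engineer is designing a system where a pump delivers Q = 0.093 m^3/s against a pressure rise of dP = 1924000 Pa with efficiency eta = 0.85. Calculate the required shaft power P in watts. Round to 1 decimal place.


P = Q * dP / eta
P = 0.093 * 1924000 / 0.85
P = 178932.0 / 0.85
P = 210508.2 W


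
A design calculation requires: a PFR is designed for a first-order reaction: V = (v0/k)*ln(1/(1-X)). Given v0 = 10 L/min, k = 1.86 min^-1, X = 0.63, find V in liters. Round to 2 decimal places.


V = (v0/k) * ln(1/(1-X))
V = (10/1.86) * ln(1/(1-0.63))
V = 5.376344 * ln(2.702703)
V = 5.376344 * 0.994252
V = 5.35 L


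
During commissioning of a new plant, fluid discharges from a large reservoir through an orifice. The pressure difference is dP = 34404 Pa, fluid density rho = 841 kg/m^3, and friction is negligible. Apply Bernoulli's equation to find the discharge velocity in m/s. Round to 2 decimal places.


v = sqrt(2*dP/rho)
v = sqrt(2*34404/841)
v = sqrt(81.816885)
v = 9.05 m/s


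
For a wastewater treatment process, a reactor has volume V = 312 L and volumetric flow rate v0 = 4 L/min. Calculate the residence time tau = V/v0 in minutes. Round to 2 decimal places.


tau = V / v0
tau = 312 / 4
tau = 78.00 min


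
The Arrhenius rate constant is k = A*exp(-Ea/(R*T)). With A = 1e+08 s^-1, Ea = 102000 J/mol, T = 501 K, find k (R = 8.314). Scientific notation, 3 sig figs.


k = A * exp(-Ea/(R*T))
k = 1e+08 * exp(-102000 / (8.314 * 501))
k = 1e+08 * exp(-24.48795)
k = 2.32e-03


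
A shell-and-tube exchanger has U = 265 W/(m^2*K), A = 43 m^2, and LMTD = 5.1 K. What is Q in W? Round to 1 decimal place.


Q = U * A * LMTD
Q = 265 * 43 * 5.1
Q = 58114.5 W


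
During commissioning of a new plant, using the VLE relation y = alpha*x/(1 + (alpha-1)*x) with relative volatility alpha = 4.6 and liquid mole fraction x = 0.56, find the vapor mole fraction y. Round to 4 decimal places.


y = alpha*x / (1 + (alpha-1)*x)
y = 4.6*0.56 / (1 + (4.6-1)*0.56)
y = 2.576 / (1 + 2.016)
y = 2.576 / 3.016
y = 0.8541


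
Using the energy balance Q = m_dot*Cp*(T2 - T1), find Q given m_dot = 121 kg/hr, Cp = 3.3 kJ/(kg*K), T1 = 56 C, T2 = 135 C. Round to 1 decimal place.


Q = m_dot * Cp * (T2 - T1)
Q = 121 * 3.3 * (135 - 56)
Q = 121 * 3.3 * 79
Q = 31544.7 kJ/hr


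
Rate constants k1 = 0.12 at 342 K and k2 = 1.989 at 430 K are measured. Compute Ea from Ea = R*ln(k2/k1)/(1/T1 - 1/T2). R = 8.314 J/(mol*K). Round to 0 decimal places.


Ea = R * ln(k2/k1) / (1/T1 - 1/T2)
ln(k2/k1) = ln(1.989/0.12) = 2.8078955
1/T1 - 1/T2 = 1/342 - 1/430 = 0.000598395213
Ea = 8.314 * 2.8078955 / 0.000598395213
Ea = 39012 J/mol


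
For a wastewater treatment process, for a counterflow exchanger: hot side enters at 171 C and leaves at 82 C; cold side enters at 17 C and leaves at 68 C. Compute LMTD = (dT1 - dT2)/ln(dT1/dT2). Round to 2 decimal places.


dT1 = Th_in - Tc_out = 171 - 68 = 103
dT2 = Th_out - Tc_in = 82 - 17 = 65
LMTD = (dT1 - dT2) / ln(dT1/dT2)
LMTD = (103 - 65) / ln(103/65)
LMTD = 82.55 K


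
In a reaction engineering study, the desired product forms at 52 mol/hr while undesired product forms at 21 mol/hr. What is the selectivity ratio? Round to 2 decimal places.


S = desired product rate / undesired product rate
S = 52 / 21
S = 2.48


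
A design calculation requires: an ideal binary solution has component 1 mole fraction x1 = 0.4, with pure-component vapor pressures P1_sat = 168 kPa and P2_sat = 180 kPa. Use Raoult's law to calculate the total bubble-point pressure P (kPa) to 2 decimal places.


P = x1*P1_sat + x2*P2_sat
x2 = 1 - x1 = 1 - 0.4 = 0.6
P = 0.4*168 + 0.6*180
P = 67.2 + 108.0
P = 175.20 kPa


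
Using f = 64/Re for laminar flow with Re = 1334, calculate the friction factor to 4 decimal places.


f = 64 / Re
f = 64 / 1334
f = 0.0480


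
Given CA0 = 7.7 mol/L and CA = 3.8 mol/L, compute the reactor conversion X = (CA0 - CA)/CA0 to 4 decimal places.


X = (CA0 - CA) / CA0
X = (7.7 - 3.8) / 7.7
X = 3.9 / 7.7
X = 0.5065


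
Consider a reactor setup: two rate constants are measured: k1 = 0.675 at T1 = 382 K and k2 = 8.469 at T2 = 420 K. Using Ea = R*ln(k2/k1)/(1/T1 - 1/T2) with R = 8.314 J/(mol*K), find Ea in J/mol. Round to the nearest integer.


Ea = R * ln(k2/k1) / (1/T1 - 1/T2)
ln(k2/k1) = ln(8.469/0.675) = 2.529455
1/T1 - 1/T2 = 1/382 - 1/420 = 0.000236848666
Ea = 8.314 * 2.529455 / 0.000236848666
Ea = 88790 J/mol


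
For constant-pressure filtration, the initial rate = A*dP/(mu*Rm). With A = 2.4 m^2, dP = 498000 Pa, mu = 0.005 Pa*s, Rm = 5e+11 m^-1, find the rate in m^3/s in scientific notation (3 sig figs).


rate = A * dP / (mu * Rm)
rate = 2.4 * 498000 / (0.005 * 5e+11)
rate = 1195200.0 / 2.500e+09
rate = 4.78e-04 m^3/s


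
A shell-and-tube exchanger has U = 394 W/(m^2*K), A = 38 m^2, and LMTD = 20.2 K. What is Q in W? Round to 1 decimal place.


Q = U * A * LMTD
Q = 394 * 38 * 20.2
Q = 302434.4 W


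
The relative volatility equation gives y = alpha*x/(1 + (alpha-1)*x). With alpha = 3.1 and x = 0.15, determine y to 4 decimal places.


y = alpha*x / (1 + (alpha-1)*x)
y = 3.1*0.15 / (1 + (3.1-1)*0.15)
y = 0.465 / (1 + 0.315)
y = 0.465 / 1.315
y = 0.3536


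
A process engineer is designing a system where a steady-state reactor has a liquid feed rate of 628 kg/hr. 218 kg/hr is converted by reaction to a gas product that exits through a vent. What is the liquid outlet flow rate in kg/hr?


Steady-state mass balance on the main outlet: F_out = F_in - F_removed
F_out = 628 - 218
F_out = 410 kg/hr


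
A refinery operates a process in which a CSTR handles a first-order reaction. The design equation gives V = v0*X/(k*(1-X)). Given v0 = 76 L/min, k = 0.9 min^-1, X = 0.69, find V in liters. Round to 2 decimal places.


V = v0 * X / (k * (1 - X))
V = 76 * 0.69 / (0.9 * (1 - 0.69))
V = 52.44 / (0.9 * 0.31)
V = 52.44 / 0.279
V = 187.96 L


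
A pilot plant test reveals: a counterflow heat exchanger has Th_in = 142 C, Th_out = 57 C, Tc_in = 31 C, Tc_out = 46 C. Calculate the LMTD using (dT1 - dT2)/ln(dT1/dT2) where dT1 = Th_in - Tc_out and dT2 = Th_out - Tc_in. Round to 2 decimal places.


dT1 = Th_in - Tc_out = 142 - 46 = 96
dT2 = Th_out - Tc_in = 57 - 31 = 26
LMTD = (dT1 - dT2) / ln(dT1/dT2)
LMTD = (96 - 26) / ln(96/26)
LMTD = 53.59 K


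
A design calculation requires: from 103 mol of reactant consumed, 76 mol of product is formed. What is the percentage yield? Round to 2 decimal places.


Yield = (moles product / moles consumed) * 100%
Yield = (76 / 103) * 100
Yield = 0.7379 * 100
Yield = 73.79%


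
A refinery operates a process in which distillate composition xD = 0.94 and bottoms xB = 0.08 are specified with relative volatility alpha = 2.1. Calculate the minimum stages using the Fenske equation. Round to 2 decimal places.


N_min = ln((xD*(1-xB))/(xB*(1-xD))) / ln(alpha)
Numerator inside ln: 0.8648 / 0.0048 = 180.166667
ln(180.166667) = 5.193882
ln(alpha) = ln(2.1) = 0.741937
N_min = 5.193882 / 0.741937 = 7.00


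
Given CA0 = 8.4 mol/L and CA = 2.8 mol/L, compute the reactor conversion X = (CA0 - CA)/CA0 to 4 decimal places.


X = (CA0 - CA) / CA0
X = (8.4 - 2.8) / 8.4
X = 5.6 / 8.4
X = 0.6667


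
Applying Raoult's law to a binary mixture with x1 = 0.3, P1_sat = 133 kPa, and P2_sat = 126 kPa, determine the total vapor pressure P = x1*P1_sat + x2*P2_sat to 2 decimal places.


P = x1*P1_sat + x2*P2_sat
x2 = 1 - x1 = 1 - 0.3 = 0.7
P = 0.3*133 + 0.7*126
P = 39.9 + 88.2
P = 128.10 kPa


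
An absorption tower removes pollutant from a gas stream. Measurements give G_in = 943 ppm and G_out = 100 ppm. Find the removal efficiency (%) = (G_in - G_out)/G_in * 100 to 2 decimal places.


Efficiency = (G_in - G_out) / G_in * 100%
Efficiency = (943 - 100) / 943 * 100
Efficiency = 843 / 943 * 100
Efficiency = 89.40%


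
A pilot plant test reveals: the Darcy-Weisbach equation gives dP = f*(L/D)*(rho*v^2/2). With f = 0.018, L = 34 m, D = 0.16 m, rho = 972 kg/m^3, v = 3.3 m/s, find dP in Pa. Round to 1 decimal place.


dP = f * (L/D) * (rho*v^2/2)
dP = 0.018 * (34/0.16) * (972*3.3^2/2)
L/D = 212.5
rho*v^2/2 = 972*10.89/2 = 5292.54
dP = 0.018 * 212.5 * 5292.54
dP = 20244.0 Pa


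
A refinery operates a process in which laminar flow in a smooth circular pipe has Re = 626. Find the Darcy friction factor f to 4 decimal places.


f = 64 / Re
f = 64 / 626
f = 0.1022


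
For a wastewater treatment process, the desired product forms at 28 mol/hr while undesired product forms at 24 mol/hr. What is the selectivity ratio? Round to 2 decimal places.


S = desired product rate / undesired product rate
S = 28 / 24
S = 1.17


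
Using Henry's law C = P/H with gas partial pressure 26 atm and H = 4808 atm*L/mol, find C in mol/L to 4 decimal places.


C = P / H
C = 26 / 4808
C = 0.0054 mol/L


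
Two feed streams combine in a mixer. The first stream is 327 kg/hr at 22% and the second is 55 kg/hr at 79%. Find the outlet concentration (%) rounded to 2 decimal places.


Mass balance on solute: F1*x1 + F2*x2 = F3*x3
F3 = F1 + F2 = 327 + 55 = 382 kg/hr
x3 = (F1*x1 + F2*x2)/F3
x3 = (327*0.22 + 55*0.79) / 382
x3 = 30.21%


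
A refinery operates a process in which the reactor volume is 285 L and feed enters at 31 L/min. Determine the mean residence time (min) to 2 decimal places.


tau = V / v0
tau = 285 / 31
tau = 9.19 min


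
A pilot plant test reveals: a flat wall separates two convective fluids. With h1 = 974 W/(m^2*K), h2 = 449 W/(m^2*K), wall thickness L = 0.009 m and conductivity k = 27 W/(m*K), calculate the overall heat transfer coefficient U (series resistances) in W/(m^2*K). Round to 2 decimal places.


1/U = 1/h1 + L/k + 1/h2
1/U = 1/974 + 0.009/27 + 1/449
1/U = 0.001026694 + 0.0003333333 + 0.0022271715
1/U = 0.0035871988
U = 278.77 W/(m^2*K)


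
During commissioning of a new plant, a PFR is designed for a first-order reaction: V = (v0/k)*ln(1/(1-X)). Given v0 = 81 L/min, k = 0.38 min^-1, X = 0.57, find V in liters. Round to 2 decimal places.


V = (v0/k) * ln(1/(1-X))
V = (81/0.38) * ln(1/(1-0.57))
V = 213.157895 * ln(2.325581)
V = 213.157895 * 0.84397
V = 179.90 L


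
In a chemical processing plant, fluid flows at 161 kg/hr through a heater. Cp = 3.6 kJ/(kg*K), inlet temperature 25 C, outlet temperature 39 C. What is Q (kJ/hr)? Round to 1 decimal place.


Q = m_dot * Cp * (T2 - T1)
Q = 161 * 3.6 * (39 - 25)
Q = 161 * 3.6 * 14
Q = 8114.4 kJ/hr


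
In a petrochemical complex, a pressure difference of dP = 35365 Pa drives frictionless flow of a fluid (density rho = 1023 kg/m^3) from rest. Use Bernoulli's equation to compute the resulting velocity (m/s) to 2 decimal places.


v = sqrt(2*dP/rho)
v = sqrt(2*35365/1023)
v = sqrt(69.139785)
v = 8.32 m/s


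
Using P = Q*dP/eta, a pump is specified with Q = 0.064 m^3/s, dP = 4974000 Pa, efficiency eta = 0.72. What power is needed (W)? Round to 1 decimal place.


P = Q * dP / eta
P = 0.064 * 4974000 / 0.72
P = 318336.0 / 0.72
P = 442133.3 W


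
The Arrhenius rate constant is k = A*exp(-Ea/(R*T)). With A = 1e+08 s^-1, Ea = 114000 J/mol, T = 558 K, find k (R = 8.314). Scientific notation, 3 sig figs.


k = A * exp(-Ea/(R*T))
k = 1e+08 * exp(-114000 / (8.314 * 558))
k = 1e+08 * exp(-24.573139)
k = 2.13e-03


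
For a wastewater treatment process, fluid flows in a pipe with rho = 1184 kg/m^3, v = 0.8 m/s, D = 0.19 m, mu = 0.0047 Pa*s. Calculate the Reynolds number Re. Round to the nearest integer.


Re = rho * v * D / mu
Re = 1184 * 0.8 * 0.19 / 0.0047
Re = 179.968 / 0.0047
Re = 38291


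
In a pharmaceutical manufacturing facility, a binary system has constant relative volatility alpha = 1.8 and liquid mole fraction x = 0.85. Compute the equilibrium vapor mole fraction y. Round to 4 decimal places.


y = alpha*x / (1 + (alpha-1)*x)
y = 1.8*0.85 / (1 + (1.8-1)*0.85)
y = 1.53 / (1 + 0.68)
y = 1.53 / 1.68
y = 0.9107


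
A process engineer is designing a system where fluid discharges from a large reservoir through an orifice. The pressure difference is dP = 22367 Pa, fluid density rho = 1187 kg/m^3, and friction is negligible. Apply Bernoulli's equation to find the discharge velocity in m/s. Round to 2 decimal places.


v = sqrt(2*dP/rho)
v = sqrt(2*22367/1187)
v = sqrt(37.686605)
v = 6.14 m/s


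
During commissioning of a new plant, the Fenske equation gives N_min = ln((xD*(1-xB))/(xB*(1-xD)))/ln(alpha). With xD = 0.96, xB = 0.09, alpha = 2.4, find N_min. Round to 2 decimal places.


N_min = ln((xD*(1-xB))/(xB*(1-xD))) / ln(alpha)
Numerator inside ln: 0.8736 / 0.0036 = 242.666667
ln(242.666667) = 5.491689
ln(alpha) = ln(2.4) = 0.875469
N_min = 5.491689 / 0.875469 = 6.27


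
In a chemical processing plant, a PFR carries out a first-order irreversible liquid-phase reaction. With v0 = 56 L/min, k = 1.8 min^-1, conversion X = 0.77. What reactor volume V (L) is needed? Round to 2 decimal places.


V = (v0/k) * ln(1/(1-X))
V = (56/1.8) * ln(1/(1-0.77))
V = 31.111111 * ln(4.347826)
V = 31.111111 * 1.469676
V = 45.72 L


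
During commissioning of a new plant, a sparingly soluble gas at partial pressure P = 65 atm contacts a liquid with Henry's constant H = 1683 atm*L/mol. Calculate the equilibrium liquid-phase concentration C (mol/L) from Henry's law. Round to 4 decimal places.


C = P / H
C = 65 / 1683
C = 0.0386 mol/L


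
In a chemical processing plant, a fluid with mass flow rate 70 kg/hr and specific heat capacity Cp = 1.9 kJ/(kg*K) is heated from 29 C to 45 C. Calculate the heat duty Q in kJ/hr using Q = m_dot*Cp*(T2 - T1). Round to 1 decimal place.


Q = m_dot * Cp * (T2 - T1)
Q = 70 * 1.9 * (45 - 29)
Q = 70 * 1.9 * 16
Q = 2128.0 kJ/hr


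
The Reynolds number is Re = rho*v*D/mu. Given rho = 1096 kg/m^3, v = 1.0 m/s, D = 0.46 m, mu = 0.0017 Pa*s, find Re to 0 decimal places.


Re = rho * v * D / mu
Re = 1096 * 1.0 * 0.46 / 0.0017
Re = 504.16 / 0.0017
Re = 296565


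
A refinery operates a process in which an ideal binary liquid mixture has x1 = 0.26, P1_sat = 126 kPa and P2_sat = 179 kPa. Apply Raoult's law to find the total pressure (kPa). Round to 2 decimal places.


P = x1*P1_sat + x2*P2_sat
x2 = 1 - x1 = 1 - 0.26 = 0.74
P = 0.26*126 + 0.74*179
P = 32.76 + 132.46
P = 165.22 kPa


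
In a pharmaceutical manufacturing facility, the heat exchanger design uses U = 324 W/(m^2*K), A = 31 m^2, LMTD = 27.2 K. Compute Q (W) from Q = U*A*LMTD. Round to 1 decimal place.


Q = U * A * LMTD
Q = 324 * 31 * 27.2
Q = 273196.8 W


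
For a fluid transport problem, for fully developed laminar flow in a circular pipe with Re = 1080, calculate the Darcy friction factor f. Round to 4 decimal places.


f = 64 / Re
f = 64 / 1080
f = 0.0593


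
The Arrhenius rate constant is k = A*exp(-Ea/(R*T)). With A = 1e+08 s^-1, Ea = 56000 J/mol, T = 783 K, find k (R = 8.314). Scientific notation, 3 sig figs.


k = A * exp(-Ea/(R*T))
k = 1e+08 * exp(-56000 / (8.314 * 783))
k = 1e+08 * exp(-8.602333)
k = 1.84e+04


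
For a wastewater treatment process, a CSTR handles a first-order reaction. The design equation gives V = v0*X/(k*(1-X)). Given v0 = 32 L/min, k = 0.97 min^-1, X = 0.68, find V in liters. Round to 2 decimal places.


V = v0 * X / (k * (1 - X))
V = 32 * 0.68 / (0.97 * (1 - 0.68))
V = 21.76 / (0.97 * 0.32)
V = 21.76 / 0.3104
V = 70.10 L


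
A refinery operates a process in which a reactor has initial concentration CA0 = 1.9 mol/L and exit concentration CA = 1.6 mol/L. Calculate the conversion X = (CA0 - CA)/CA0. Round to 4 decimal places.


X = (CA0 - CA) / CA0
X = (1.9 - 1.6) / 1.9
X = 0.3 / 1.9
X = 0.1579


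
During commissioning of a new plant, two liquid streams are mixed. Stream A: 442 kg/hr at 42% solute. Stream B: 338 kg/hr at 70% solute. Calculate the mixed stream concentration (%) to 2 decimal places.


Mass balance on solute: F1*x1 + F2*x2 = F3*x3
F3 = F1 + F2 = 442 + 338 = 780 kg/hr
x3 = (F1*x1 + F2*x2)/F3
x3 = (442*0.42 + 338*0.7) / 780
x3 = 54.13%


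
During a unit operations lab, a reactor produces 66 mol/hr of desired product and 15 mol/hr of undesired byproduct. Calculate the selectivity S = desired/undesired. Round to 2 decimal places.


S = desired product rate / undesired product rate
S = 66 / 15
S = 4.40


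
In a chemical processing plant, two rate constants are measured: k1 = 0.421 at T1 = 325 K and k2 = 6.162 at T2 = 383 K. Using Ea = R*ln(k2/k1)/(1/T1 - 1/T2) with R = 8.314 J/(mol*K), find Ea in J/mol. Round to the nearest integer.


Ea = R * ln(k2/k1) / (1/T1 - 1/T2)
ln(k2/k1) = ln(6.162/0.421) = 2.6835238
1/T1 - 1/T2 = 1/325 - 1/383 = 0.000465957019
Ea = 8.314 * 2.6835238 / 0.000465957019
Ea = 47882 J/mol


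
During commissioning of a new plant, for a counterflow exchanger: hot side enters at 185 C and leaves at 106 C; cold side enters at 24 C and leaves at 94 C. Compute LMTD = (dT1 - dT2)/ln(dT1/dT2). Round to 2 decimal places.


dT1 = Th_in - Tc_out = 185 - 94 = 91
dT2 = Th_out - Tc_in = 106 - 24 = 82
LMTD = (dT1 - dT2) / ln(dT1/dT2)
LMTD = (91 - 82) / ln(91/82)
LMTD = 86.42 K


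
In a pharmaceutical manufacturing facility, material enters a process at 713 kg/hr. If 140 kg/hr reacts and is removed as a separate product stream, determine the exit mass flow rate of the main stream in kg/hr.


Steady-state mass balance on the main outlet: F_out = F_in - F_removed
F_out = 713 - 140
F_out = 573 kg/hr


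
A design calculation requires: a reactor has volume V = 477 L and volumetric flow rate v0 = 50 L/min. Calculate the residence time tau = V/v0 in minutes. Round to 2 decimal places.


tau = V / v0
tau = 477 / 50
tau = 9.54 min


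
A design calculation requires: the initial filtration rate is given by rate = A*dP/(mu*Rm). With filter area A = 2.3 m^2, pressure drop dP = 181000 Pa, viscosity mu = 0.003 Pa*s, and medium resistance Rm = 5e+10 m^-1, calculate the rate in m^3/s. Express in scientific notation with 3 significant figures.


rate = A * dP / (mu * Rm)
rate = 2.3 * 181000 / (0.003 * 5e+10)
rate = 416300.0 / 1.500e+08
rate = 2.78e-03 m^3/s


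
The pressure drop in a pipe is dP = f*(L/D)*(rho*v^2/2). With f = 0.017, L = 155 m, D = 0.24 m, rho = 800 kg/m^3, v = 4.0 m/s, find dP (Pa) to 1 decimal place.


dP = f * (L/D) * (rho*v^2/2)
dP = 0.017 * (155/0.24) * (800*4.0^2/2)
L/D = 645.83333333
rho*v^2/2 = 800*16.0/2 = 6400.0
dP = 0.017 * 645.83333333 * 6400.0
dP = 70266.7 Pa


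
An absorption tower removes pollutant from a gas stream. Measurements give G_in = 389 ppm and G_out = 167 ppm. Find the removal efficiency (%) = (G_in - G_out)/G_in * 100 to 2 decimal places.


Efficiency = (G_in - G_out) / G_in * 100%
Efficiency = (389 - 167) / 389 * 100
Efficiency = 222 / 389 * 100
Efficiency = 57.07%


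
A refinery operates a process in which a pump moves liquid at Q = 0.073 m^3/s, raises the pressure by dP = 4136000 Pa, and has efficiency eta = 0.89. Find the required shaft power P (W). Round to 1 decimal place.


P = Q * dP / eta
P = 0.073 * 4136000 / 0.89
P = 301928.0 / 0.89
P = 339244.9 W


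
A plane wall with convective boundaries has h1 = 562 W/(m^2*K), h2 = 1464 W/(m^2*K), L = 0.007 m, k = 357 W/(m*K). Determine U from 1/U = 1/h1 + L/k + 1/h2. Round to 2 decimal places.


1/U = 1/h1 + L/k + 1/h2
1/U = 1/562 + 0.007/357 + 1/1464
1/U = 0.0017793594 + 1.96078e-05 + 0.0006830601
1/U = 0.0024820273
U = 402.90 W/(m^2*K)


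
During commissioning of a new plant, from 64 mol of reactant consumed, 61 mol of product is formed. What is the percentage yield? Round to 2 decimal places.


Yield = (moles product / moles consumed) * 100%
Yield = (61 / 64) * 100
Yield = 0.9531 * 100
Yield = 95.31%


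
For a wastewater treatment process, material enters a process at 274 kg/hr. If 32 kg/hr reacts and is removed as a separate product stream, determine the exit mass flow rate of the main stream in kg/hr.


Steady-state mass balance on the main outlet: F_out = F_in - F_removed
F_out = 274 - 32
F_out = 242 kg/hr


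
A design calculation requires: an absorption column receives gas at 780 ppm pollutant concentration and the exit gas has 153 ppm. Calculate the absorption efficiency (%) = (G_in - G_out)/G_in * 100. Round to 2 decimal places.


Efficiency = (G_in - G_out) / G_in * 100%
Efficiency = (780 - 153) / 780 * 100
Efficiency = 627 / 780 * 100
Efficiency = 80.38%


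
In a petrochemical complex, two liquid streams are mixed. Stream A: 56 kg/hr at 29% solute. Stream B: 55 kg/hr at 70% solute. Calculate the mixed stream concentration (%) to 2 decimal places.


Mass balance on solute: F1*x1 + F2*x2 = F3*x3
F3 = F1 + F2 = 56 + 55 = 111 kg/hr
x3 = (F1*x1 + F2*x2)/F3
x3 = (56*0.29 + 55*0.7) / 111
x3 = 49.32%


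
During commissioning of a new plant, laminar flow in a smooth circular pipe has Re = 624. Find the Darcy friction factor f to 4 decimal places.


f = 64 / Re
f = 64 / 624
f = 0.1026


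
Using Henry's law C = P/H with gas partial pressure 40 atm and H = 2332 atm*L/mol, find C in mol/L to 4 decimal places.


C = P / H
C = 40 / 2332
C = 0.0172 mol/L


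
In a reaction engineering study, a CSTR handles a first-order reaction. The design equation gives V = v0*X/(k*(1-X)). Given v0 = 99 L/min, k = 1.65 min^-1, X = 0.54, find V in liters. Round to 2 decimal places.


V = v0 * X / (k * (1 - X))
V = 99 * 0.54 / (1.65 * (1 - 0.54))
V = 53.46 / (1.65 * 0.46)
V = 53.46 / 0.759
V = 70.43 L


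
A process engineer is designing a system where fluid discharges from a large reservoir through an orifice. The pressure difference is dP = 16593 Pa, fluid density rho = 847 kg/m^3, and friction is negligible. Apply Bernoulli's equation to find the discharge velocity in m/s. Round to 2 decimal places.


v = sqrt(2*dP/rho)
v = sqrt(2*16593/847)
v = sqrt(39.180638)
v = 6.26 m/s


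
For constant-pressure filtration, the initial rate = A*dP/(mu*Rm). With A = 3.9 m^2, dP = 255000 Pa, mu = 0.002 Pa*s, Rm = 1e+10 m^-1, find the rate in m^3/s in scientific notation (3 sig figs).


rate = A * dP / (mu * Rm)
rate = 3.9 * 255000 / (0.002 * 1e+10)
rate = 994500.0 / 2.000e+07
rate = 4.97e-02 m^3/s


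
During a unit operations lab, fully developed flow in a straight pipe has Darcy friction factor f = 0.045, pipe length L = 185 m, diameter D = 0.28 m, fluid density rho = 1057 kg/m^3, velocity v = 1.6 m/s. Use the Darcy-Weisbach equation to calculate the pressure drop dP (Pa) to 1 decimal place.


dP = f * (L/D) * (rho*v^2/2)
dP = 0.045 * (185/0.28) * (1057*1.6^2/2)
L/D = 660.71428571
rho*v^2/2 = 1057*2.56/2 = 1352.96
dP = 0.045 * 660.71428571 * 1352.96
dP = 40226.4 Pa


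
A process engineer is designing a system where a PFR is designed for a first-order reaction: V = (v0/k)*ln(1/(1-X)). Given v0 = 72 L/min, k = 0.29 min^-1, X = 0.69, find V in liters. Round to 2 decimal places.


V = (v0/k) * ln(1/(1-X))
V = (72/0.29) * ln(1/(1-0.69))
V = 248.275862 * ln(3.225806)
V = 248.275862 * 1.171183
V = 290.78 L


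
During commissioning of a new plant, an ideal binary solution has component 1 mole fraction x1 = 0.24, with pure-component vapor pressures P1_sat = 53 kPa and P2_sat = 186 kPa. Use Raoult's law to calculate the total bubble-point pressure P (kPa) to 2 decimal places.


P = x1*P1_sat + x2*P2_sat
x2 = 1 - x1 = 1 - 0.24 = 0.76
P = 0.24*53 + 0.76*186
P = 12.72 + 141.36
P = 154.08 kPa


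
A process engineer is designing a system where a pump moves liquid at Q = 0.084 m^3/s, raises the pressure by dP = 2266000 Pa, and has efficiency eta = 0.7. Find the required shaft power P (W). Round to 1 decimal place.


P = Q * dP / eta
P = 0.084 * 2266000 / 0.7
P = 190344.0 / 0.7
P = 271920.0 W


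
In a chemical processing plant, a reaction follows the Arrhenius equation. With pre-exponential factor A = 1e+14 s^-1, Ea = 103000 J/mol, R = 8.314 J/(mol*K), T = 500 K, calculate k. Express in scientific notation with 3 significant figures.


k = A * exp(-Ea/(R*T))
k = 1e+14 * exp(-103000 / (8.314 * 500))
k = 1e+14 * exp(-24.777484)
k = 1.73e+03


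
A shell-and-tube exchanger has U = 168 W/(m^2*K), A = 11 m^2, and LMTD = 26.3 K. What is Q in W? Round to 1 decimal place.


Q = U * A * LMTD
Q = 168 * 11 * 26.3
Q = 48602.4 W


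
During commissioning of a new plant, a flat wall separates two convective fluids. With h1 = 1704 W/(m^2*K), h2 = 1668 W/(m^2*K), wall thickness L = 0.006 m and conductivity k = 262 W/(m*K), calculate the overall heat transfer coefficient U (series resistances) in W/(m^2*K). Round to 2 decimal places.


1/U = 1/h1 + L/k + 1/h2
1/U = 1/1704 + 0.006/262 + 1/1668
1/U = 0.0005868545 + 2.29008e-05 + 0.0005995204
1/U = 0.0012092757
U = 826.94 W/(m^2*K)


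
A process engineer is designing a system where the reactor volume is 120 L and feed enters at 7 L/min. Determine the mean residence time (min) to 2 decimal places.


tau = V / v0
tau = 120 / 7
tau = 17.14 min


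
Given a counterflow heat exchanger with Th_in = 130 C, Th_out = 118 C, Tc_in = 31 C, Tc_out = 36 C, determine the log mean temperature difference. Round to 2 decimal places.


dT1 = Th_in - Tc_out = 130 - 36 = 94
dT2 = Th_out - Tc_in = 118 - 31 = 87
LMTD = (dT1 - dT2) / ln(dT1/dT2)
LMTD = (94 - 87) / ln(94/87)
LMTD = 90.45 K


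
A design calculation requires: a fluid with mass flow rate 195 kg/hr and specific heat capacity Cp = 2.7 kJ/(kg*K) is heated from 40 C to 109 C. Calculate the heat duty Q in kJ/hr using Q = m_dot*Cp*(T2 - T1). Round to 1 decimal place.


Q = m_dot * Cp * (T2 - T1)
Q = 195 * 2.7 * (109 - 40)
Q = 195 * 2.7 * 69
Q = 36328.5 kJ/hr


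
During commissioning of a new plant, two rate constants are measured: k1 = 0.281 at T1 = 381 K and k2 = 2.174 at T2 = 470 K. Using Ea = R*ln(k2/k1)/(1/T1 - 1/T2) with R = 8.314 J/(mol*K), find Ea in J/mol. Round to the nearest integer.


Ea = R * ln(k2/k1) / (1/T1 - 1/T2)
ln(k2/k1) = ln(2.174/0.281) = 2.0459694
1/T1 - 1/T2 = 1/381 - 1/470 = 0.000497012342
Ea = 8.314 * 2.0459694 / 0.000497012342
Ea = 34225 J/mol


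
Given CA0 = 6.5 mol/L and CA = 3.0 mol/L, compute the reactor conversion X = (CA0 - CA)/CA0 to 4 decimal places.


X = (CA0 - CA) / CA0
X = (6.5 - 3.0) / 6.5
X = 3.5 / 6.5
X = 0.5385


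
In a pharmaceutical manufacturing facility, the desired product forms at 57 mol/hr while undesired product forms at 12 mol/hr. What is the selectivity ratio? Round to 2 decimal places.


S = desired product rate / undesired product rate
S = 57 / 12
S = 4.75


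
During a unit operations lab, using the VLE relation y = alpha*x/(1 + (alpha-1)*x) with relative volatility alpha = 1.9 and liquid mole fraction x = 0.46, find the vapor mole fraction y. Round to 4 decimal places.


y = alpha*x / (1 + (alpha-1)*x)
y = 1.9*0.46 / (1 + (1.9-1)*0.46)
y = 0.874 / (1 + 0.414)
y = 0.874 / 1.414
y = 0.6181


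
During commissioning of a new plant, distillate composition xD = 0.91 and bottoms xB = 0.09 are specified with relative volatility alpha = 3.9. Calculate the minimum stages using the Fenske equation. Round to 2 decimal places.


N_min = ln((xD*(1-xB))/(xB*(1-xD))) / ln(alpha)
Numerator inside ln: 0.8281 / 0.0081 = 102.234568
ln(102.234568) = 4.62727
ln(alpha) = ln(3.9) = 1.360977
N_min = 4.62727 / 1.360977 = 3.40


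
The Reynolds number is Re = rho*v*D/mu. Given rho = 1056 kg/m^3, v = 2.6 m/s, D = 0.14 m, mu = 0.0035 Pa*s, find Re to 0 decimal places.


Re = rho * v * D / mu
Re = 1056 * 2.6 * 0.14 / 0.0035
Re = 384.384 / 0.0035
Re = 109824


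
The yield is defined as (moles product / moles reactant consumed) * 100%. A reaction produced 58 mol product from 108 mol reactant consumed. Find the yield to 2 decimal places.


Yield = (moles product / moles consumed) * 100%
Yield = (58 / 108) * 100
Yield = 0.537 * 100
Yield = 53.70%


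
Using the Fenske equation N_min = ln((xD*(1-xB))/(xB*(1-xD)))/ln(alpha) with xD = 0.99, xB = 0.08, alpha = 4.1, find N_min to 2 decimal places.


N_min = ln((xD*(1-xB))/(xB*(1-xD))) / ln(alpha)
Numerator inside ln: 0.9108 / 0.0008 = 1138.5
ln(1138.5) = 7.037467
ln(alpha) = ln(4.1) = 1.410987
N_min = 7.037467 / 1.410987 = 4.99


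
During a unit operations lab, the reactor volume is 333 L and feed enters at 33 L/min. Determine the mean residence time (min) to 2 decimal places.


tau = V / v0
tau = 333 / 33
tau = 10.09 min


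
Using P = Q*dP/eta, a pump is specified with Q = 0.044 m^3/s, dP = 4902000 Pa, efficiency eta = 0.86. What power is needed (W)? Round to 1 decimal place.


P = Q * dP / eta
P = 0.044 * 4902000 / 0.86
P = 215688.0 / 0.86
P = 250800.0 W


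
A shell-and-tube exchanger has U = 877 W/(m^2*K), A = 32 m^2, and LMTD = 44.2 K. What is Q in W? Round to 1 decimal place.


Q = U * A * LMTD
Q = 877 * 32 * 44.2
Q = 1240428.8 W


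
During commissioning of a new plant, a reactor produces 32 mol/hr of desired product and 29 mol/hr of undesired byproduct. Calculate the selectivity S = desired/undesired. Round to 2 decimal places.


S = desired product rate / undesired product rate
S = 32 / 29
S = 1.10


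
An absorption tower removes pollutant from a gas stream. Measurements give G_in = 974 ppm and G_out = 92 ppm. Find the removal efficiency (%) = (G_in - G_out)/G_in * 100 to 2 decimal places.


Efficiency = (G_in - G_out) / G_in * 100%
Efficiency = (974 - 92) / 974 * 100
Efficiency = 882 / 974 * 100
Efficiency = 90.55%


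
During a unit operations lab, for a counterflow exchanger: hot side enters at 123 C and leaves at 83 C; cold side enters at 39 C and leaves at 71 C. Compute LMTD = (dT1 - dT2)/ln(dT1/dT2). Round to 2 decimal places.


dT1 = Th_in - Tc_out = 123 - 71 = 52
dT2 = Th_out - Tc_in = 83 - 39 = 44
LMTD = (dT1 - dT2) / ln(dT1/dT2)
LMTD = (52 - 44) / ln(52/44)
LMTD = 47.89 K


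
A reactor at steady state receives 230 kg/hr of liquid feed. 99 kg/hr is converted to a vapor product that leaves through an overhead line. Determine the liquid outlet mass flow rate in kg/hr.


Steady-state mass balance on the main outlet: F_out = F_in - F_removed
F_out = 230 - 99
F_out = 131 kg/hr


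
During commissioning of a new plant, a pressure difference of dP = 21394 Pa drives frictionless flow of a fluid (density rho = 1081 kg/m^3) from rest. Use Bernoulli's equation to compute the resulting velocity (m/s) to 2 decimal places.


v = sqrt(2*dP/rho)
v = sqrt(2*21394/1081)
v = sqrt(39.581869)
v = 6.29 m/s


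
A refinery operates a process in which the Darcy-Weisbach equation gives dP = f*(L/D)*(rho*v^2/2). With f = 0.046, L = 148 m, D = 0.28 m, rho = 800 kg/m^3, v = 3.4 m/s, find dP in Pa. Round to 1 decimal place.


dP = f * (L/D) * (rho*v^2/2)
dP = 0.046 * (148/0.28) * (800*3.4^2/2)
L/D = 528.57142857
rho*v^2/2 = 800*11.56/2 = 4624.0
dP = 0.046 * 528.57142857 * 4624.0
dP = 112429.3 Pa


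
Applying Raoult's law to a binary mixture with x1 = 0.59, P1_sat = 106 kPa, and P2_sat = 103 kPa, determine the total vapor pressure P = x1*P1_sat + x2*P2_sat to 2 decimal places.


P = x1*P1_sat + x2*P2_sat
x2 = 1 - x1 = 1 - 0.59 = 0.41
P = 0.59*106 + 0.41*103
P = 62.54 + 42.23
P = 104.77 kPa


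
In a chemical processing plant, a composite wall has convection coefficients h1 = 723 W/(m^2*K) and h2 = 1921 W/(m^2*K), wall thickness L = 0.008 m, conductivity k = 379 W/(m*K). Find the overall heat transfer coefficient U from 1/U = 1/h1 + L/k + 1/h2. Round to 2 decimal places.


1/U = 1/h1 + L/k + 1/h2
1/U = 1/723 + 0.008/379 + 1/1921
1/U = 0.0013831259 + 2.11082e-05 + 0.0005205622
1/U = 0.0019247963
U = 519.54 W/(m^2*K)


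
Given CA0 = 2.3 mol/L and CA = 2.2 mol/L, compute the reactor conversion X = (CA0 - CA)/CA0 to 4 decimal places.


X = (CA0 - CA) / CA0
X = (2.3 - 2.2) / 2.3
X = 0.1 / 2.3
X = 0.0435


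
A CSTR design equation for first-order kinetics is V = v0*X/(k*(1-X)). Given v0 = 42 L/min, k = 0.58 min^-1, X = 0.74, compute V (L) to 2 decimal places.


V = v0 * X / (k * (1 - X))
V = 42 * 0.74 / (0.58 * (1 - 0.74))
V = 31.08 / (0.58 * 0.26)
V = 31.08 / 0.1508
V = 206.10 L


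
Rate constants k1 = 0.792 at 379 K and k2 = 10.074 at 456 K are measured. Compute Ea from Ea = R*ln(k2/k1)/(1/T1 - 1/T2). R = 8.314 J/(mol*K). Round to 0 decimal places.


Ea = R * ln(k2/k1) / (1/T1 - 1/T2)
ln(k2/k1) = ln(10.074/0.792) = 2.5431517
1/T1 - 1/T2 = 1/379 - 1/456 = 0.000445539971
Ea = 8.314 * 2.5431517 / 0.000445539971
Ea = 47456 J/mol


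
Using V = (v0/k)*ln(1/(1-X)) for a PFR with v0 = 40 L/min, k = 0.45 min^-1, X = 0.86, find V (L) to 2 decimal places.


V = (v0/k) * ln(1/(1-X))
V = (40/0.45) * ln(1/(1-0.86))
V = 88.888889 * ln(7.142857)
V = 88.888889 * 1.966113
V = 174.77 L


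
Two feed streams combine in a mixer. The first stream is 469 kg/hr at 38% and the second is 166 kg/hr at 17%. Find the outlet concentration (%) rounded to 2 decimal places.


Mass balance on solute: F1*x1 + F2*x2 = F3*x3
F3 = F1 + F2 = 469 + 166 = 635 kg/hr
x3 = (F1*x1 + F2*x2)/F3
x3 = (469*0.38 + 166*0.17) / 635
x3 = 32.51%


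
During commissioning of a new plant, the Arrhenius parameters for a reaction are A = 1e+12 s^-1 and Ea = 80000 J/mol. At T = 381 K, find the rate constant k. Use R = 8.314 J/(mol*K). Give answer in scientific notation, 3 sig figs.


k = A * exp(-Ea/(R*T))
k = 1e+12 * exp(-80000 / (8.314 * 381))
k = 1e+12 * exp(-25.255443)
k = 1.08e+01
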